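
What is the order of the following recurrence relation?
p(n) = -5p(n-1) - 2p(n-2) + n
The order is the largest lag k for which p(n-k) appears. Here the deepest term is p(n-2) (the n term is non-homogeneous and does not affect the order), so the order is 2.

Order 2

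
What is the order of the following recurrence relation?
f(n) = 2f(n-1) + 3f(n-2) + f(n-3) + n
The order is the largest lag k for which f(n-k) appears. Here the deepest term is f(n-3) (the n term is non-homogeneous and does not affect the order), so the order is 3.

Order 3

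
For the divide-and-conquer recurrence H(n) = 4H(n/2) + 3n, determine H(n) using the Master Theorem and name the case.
Master Theorem template: H(n) = a·H(n/b) + f(n).
Here: a=4, b=2, f(n)=3n
Compute log_b(a) = log_2(4) = 2.
f(n) = 3n = O(n^(2-ε)) with ε = 1. Case 1: H(n) = Θ(n^log_b(a)) = Θ(n^2).

Case 1: H(n) = Θ(n^2)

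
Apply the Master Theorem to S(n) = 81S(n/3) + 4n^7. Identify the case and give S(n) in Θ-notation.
Master Theorem template: S(n) = a·S(n/b) + f(n).
Here: a=81, b=3, f(n)=4n^7
Compute log_b(a) = log_3(81) = 4.
f(n) = 4n^7 = Ω(n^(4+ε)) with ε = 3, and the regularity condition holds (a·f(n/b) = (a/b^7)·f(n) with a/b^7 = 3^-3 < 1). Case 3: S(n) = Θ(f(n)) = Θ(n^7).

Case 3: S(n) = Θ(n^7)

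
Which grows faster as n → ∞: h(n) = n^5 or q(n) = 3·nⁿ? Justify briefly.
Comparing growth rates:
Growth-rate hierarchy: log n ≺ any polynomial ≺ any exponential cⁿ (c>1) ≺ n! ≺ nⁿ.
super-exponential nⁿ dominates polynomial degree 5 asymptotically.

q(n) grows faster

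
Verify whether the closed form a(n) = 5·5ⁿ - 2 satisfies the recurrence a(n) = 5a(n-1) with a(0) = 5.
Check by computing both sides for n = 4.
From the recurrence with a(0) = 5:
  a(0) = 5, a(1) = 25, a(2) = 125, a(3) = 625, a(4) = 3125
  so the recurrence gives a(4) = 3125.
From the proposed closed form a(n) = 5·5ⁿ - 2:
  a(4) = 3123.
The recurrence gives 3125 but the closed form gives 3123, so the closed form does not satisfy the recurrence.

No, the closed form is incorrect.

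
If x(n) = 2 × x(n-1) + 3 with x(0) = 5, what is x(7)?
Computing step by step:
x(0) = 5
x(1) = 2 × 5 + 3 = 13
x(2) = 2 × 13 + 3 = 29
x(3) = 2 × 29 + 3 = 61
x(4) = 2 × 61 + 3 = 125
x(5) = 2 × 125 + 3 = 253
x(6) = 2 × 253 + 3 = 509
x(7) = 2 × 509 + 3 = 1021

1021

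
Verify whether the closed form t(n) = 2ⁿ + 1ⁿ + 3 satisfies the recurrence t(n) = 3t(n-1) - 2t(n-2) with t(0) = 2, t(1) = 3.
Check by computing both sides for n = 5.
From the recurrence with t(0) = 2, t(1) = 3:
  t(0) = 2, t(1) = 3, t(2) = 5, t(3) = 9, t(4) = 17, t(5) = 33
  so the recurrence gives t(5) = 33.
From the proposed closed form t(n) = 2ⁿ + 1ⁿ + 3:
  t(5) = 36.
The recurrence gives 33 but the closed form gives 36, so the closed form does not satisfy the recurrence.

No, the closed form is incorrect.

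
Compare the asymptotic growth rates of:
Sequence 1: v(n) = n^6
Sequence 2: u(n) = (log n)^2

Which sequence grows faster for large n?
Comparing growth rates:
Growth-rate hierarchy: log n ≺ any polynomial ≺ any exponential cⁿ (c>1) ≺ n! ≺ nⁿ.
polynomial degree 6 dominates polylogarithmic (log n)^2 asymptotically.

v(n) grows faster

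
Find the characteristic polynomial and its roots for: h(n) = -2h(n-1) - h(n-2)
Substitute h(n) = rⁿ and divide through by rⁿ⁻²: r² + 2r + 1 = 0
Factor: (r + 1)² = 0, so r = -1 (double root).
General solution: h(n) = (A + Bn)·(-1)ⁿ

Characteristic: r² + 2r + 1 = 0, Roots: r = -1 (double root)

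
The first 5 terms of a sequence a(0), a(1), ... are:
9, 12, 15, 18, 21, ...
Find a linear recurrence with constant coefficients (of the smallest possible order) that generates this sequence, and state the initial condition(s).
Look for the lowest-order linear relation among consecutive terms.
Observation: consecutive differences are constant (= 3).
Check at n=2: 1·12 + 3 = 15. ✓

a(n) = a(n-1) + 3, a(0) = 9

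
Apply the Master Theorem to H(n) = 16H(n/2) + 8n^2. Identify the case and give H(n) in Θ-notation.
Master Theorem template: H(n) = a·H(n/b) + f(n).
Here: a=16, b=2, f(n)=8n^2
Compute log_b(a) = log_2(16) = 4.
f(n) = 8n^2 = O(n^(4-ε)) with ε = 2. Case 1: H(n) = Θ(n^log_b(a)) = Θ(n^4).

Case 1: H(n) = Θ(n^4)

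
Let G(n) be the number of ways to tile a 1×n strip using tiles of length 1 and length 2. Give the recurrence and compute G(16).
Condition on the last tile: it has length 1 (leaving a 1×(n-1) strip) or length 2 (leaving a 1×(n-2) strip), so G(n) = G(n-1) + G(n-2) (order-2 linear recurrence).
For 0 ≤ i < 2 only unit tiles fit, so G(i) = 1.
Iterating the recurrence: G(2) = 2, G(3) = 3, G(4) = 5, G(5) = 8, G(6) = 13, G(7) = 21, G(8) = 34, G(9) = 55, G(10) = 89, G(11) = 144, G(12) = 233, G(13) = 377, G(14) = 610, G(15) = 987, G(16) = 1597.

G(n) = G(n-1) + G(n-2), with G(i) = 1 for 0 ≤ i < 2; G(16) = 1597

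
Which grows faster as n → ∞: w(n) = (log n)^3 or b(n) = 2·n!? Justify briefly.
Comparing growth rates:
Growth-rate hierarchy: log n ≺ any polynomial ≺ any exponential cⁿ (c>1) ≺ n! ≺ nⁿ.
factorial dominates polylogarithmic (log n)^3 asymptotically.

b(n) grows faster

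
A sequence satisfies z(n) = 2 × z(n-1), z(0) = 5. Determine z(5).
Computing step by step:
z(0) = 5
z(1) = 2 × 5 = 10
z(2) = 2 × 10 = 20
z(3) = 2 × 20 = 40
z(4) = 2 × 40 = 80
z(5) = 2 × 80 = 160

160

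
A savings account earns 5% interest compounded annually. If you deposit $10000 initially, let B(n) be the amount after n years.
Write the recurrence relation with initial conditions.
Each year the balance grows by 5%, i.e. is multiplied by 1 + 5/100 = 1.05, so B(n) = 1.05 × B(n-1). The initial deposit gives B(0) = 10000.
Unrolling gives the closed form B(n) = 10000 × (1.05)ⁿ.

B(n) = 1.05 × B(n-1), B(0) = 10000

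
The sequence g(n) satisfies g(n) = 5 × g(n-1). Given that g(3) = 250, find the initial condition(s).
In general g(n) = 5ⁿ · g(0). At n = 3: g(0) = g(3) / 5^3 = 250 / 125 = 2.

g(0) = 2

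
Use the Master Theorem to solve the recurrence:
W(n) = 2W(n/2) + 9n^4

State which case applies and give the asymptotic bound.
Master Theorem template: W(n) = a·W(n/b) + f(n).
Here: a=2, b=2, f(n)=9n^4
Compute log_b(a) = log_2(2) = 1.
f(n) = 9n^4 = Ω(n^(1+ε)) with ε = 3, and the regularity condition holds (a·f(n/b) = (a/b^4)·f(n) with a/b^4 = 2^-3 < 1). Case 3: W(n) = Θ(f(n)) = Θ(n^4).

Case 3: W(n) = Θ(n^4)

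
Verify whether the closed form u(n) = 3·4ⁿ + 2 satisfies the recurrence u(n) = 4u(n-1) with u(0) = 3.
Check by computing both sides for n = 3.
From the recurrence with u(0) = 3:
  u(0) = 3, u(1) = 12, u(2) = 48, u(3) = 192
  so the recurrence gives u(3) = 192.
From the proposed closed form u(n) = 3·4ⁿ + 2:
  u(3) = 194.
The recurrence gives 192 but the closed form gives 194, so the closed form does not satisfy the recurrence.

No, the closed form is incorrect.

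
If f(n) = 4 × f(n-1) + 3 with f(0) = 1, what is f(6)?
Computing step by step:
f(0) = 1
f(1) = 4 × 1 + 3 = 7
f(2) = 4 × 7 + 3 = 31
f(3) = 4 × 31 + 3 = 127
f(4) = 4 × 127 + 3 = 511
f(5) = 4 × 511 + 3 = 2047
f(6) = 4 × 2047 + 3 = 8191

8191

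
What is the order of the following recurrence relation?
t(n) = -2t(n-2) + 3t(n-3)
The order is the largest lag k for which t(n-k) appears. Here the deepest term is t(n-3), so the order is 3.

Order 3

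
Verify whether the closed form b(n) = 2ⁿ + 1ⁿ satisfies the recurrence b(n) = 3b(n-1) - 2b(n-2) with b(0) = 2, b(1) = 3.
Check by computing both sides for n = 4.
From the recurrence with b(0) = 2, b(1) = 3:
  b(0) = 2, b(1) = 3, b(2) = 5, b(3) = 9, b(4) = 17
  so the recurrence gives b(4) = 17.
From the proposed closed form b(n) = 2ⁿ + 1ⁿ:
  b(4) = 17.
Both sides give 17 at n = 4, and the initial condition(s) match, so the closed form is consistent.

Yes, the closed form is correct.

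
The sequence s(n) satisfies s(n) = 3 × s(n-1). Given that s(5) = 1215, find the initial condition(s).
In general s(n) = 3ⁿ · s(0). At n = 5: s(0) = s(5) / 3^5 = 1215 / 243 = 5.

s(0) = 5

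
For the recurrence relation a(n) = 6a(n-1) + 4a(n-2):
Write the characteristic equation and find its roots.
Substitute a(n) = rⁿ and divide through by rⁿ⁻²: r² - 6r - 4 = 0
Discriminant: 6² + 4·4 = 52, not a perfect square, so by the quadratic formula r = (6 ± √52)/2.
General solution: a(n) = A·r₁ⁿ + B·r₂ⁿ where r₁,r₂ = (6 ± √52)/2

Characteristic: r² - 6r - 4 = 0, Roots: r = (6 ± √52)/2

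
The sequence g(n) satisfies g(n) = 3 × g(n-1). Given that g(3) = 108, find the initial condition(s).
In general g(n) = 3ⁿ · g(0). At n = 3: g(0) = g(3) / 3^3 = 108 / 27 = 4.

g(0) = 4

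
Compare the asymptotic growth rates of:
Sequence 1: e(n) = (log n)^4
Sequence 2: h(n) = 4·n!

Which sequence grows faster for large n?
Comparing growth rates:
Growth-rate hierarchy: log n ≺ any polynomial ≺ any exponential cⁿ (c>1) ≺ n! ≺ nⁿ.
factorial dominates polylogarithmic (log n)^4 asymptotically.

h(n) grows faster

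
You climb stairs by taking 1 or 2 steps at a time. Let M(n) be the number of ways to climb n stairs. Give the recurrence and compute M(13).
Condition on the size of the last step (1 to 2): before it there were n-1, …, n-2 stairs climbed, and these cases are disjoint, so M(n) = M(n-1) + M(n-2) (Fibonacci-type sequence).
Initial conditions by direct count (compositions of i into parts ≤ 2): M(1) = 1; M(2) = 2.
Iterating the recurrence: M(3) = 3, M(4) = 5, M(5) = 8, M(6) = 13, M(7) = 21, M(8) = 34, M(9) = 55, M(10) = 89, M(11) = 144, M(12) = 233, M(13) = 377.

M(n) = M(n-1) + M(n-2), M(1) = 1, M(2) = 2; M(13) = 377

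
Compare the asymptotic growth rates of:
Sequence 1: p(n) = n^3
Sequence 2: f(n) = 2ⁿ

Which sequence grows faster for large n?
Comparing growth rates:
Growth-rate hierarchy: log n ≺ any polynomial ≺ any exponential cⁿ (c>1) ≺ n! ≺ nⁿ.
exponential base 2 dominates polynomial degree 3 asymptotically.

f(n) grows faster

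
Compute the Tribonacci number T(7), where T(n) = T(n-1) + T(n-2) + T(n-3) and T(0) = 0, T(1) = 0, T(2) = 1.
Computing the sequence terms:
0, 0, 1, 1, 2, 4, 7, 13

13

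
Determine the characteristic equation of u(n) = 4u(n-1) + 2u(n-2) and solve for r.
Substitute u(n) = rⁿ and divide through by rⁿ⁻²: r² - 4r - 2 = 0
Discriminant: 4² + 4·2 = 24, not a perfect square, so by the quadratic formula r = (4 ± √24)/2.
General solution: u(n) = A·r₁ⁿ + B·r₂ⁿ where r₁,r₂ = (4 ± √24)/2

Characteristic: r² - 4r - 2 = 0, Roots: r = (4 ± √24)/2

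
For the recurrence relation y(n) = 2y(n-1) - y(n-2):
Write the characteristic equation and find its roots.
Substitute y(n) = rⁿ and divide through by rⁿ⁻²: r² - 2r + 1 = 0
Factor: (r - 1)² = 0, so r = 1 (double root).
General solution: y(n) = (A + Bn)·1ⁿ

Characteristic: r² - 2r + 1 = 0, Roots: r = 1 (double root)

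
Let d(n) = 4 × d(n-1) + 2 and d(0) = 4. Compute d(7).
Computing step by step:
d(0) = 4
d(1) = 4 × 4 + 2 = 18
d(2) = 4 × 18 + 2 = 74
d(3) = 4 × 74 + 2 = 298
d(4) = 4 × 298 + 2 = 1194
d(5) = 4 × 1194 + 2 = 4778
d(6) = 4 × 4778 + 2 = 19114
d(7) = 4 × 19114 + 2 = 76458

76458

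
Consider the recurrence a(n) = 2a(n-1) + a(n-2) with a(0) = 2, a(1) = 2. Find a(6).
Computing the sequence terms:
2, 2, 6, 14, 34, 82, 198

198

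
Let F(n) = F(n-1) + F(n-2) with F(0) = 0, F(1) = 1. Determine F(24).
Computing the sequence terms:
0, 1, 1, 2, 3, 5, 8, 13, 21, 34, 55, 89, 144, 233, 377, 610, 987, 1597, 2584, 4181, 6765, 10946, 17711, 28657, 46368

46368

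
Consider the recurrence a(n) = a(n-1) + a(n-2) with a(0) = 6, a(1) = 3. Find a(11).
Computing the sequence terms:
6, 3, 9, 12, 21, 33, 54, 87, 141, 228, 369, 597

597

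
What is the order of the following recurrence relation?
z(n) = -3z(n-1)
The order is the largest lag k for which z(n-k) appears. Here the deepest term is z(n-1), so the order is 1.

Order 1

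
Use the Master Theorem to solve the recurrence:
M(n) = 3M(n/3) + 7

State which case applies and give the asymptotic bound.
Master Theorem template: M(n) = a·M(n/b) + f(n).
Here: a=3, b=3, f(n)=7
Compute log_b(a) = log_3(3) = 1.
f(n) = 7 = O(n^(1-ε)) with ε = 1. Case 1: M(n) = Θ(n^log_b(a)) = Θ(n).

Case 1: M(n) = Θ(n)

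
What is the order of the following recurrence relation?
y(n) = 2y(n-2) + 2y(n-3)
The order is the largest lag k for which y(n-k) appears. Here the deepest term is y(n-3), so the order is 3.

Order 3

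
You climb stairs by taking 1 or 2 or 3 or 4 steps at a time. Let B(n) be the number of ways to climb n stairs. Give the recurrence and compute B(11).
Condition on the size of the last step (1 to 4): before it there were n-1, …, n-4 stairs climbed, and these cases are disjoint, so B(n) = B(n-1) + B(n-2) + B(n-3) + B(n-4) (order-4 linear recurrence).
Initial conditions by direct count (compositions of i into parts ≤ 4): B(1) = 1; B(2) = 2; B(3) = 4; B(4) = 8.
Iterating the recurrence: B(5) = 15, B(6) = 29, B(7) = 56, B(8) = 108, B(9) = 208, B(10) = 401, B(11) = 773.

B(n) = B(n-1) + B(n-2) + B(n-3) + B(n-4), B(1) = 1, B(2) = 2, B(3) = 4, B(4) = 8; B(11) = 773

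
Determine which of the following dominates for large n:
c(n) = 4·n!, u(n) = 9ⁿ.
Comparing growth rates:
Growth-rate hierarchy: log n ≺ any polynomial ≺ any exponential cⁿ (c>1) ≺ n! ≺ nⁿ.
factorial dominates exponential base 9 asymptotically.

c(n) grows faster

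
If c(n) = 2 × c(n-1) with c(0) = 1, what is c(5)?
Computing step by step:
c(0) = 1
c(1) = 2 × 1 = 2
c(2) = 2 × 2 = 4
c(3) = 2 × 4 = 8
c(4) = 2 × 8 = 16
c(5) = 2 × 16 = 32

32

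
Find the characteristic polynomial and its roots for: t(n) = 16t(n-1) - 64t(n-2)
Substitute t(n) = rⁿ and divide through by rⁿ⁻²: r² - 16r + 64 = 0
Factor: (r - 8)² = 0, so r = 8 (double root).
General solution: t(n) = (A + Bn)·8ⁿ

Characteristic: r² - 16r + 64 = 0, Roots: r = 8 (double root)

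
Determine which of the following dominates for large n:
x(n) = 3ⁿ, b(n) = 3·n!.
Comparing growth rates:
Growth-rate hierarchy: log n ≺ any polynomial ≺ any exponential cⁿ (c>1) ≺ n! ≺ nⁿ.
factorial dominates exponential base 3 asymptotically.

b(n) grows faster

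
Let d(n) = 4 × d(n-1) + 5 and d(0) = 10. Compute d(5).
Computing step by step:
d(0) = 10
d(1) = 4 × 10 + 5 = 45
d(2) = 4 × 45 + 5 = 185
d(3) = 4 × 185 + 5 = 745
d(4) = 4 × 745 + 5 = 2985
d(5) = 4 × 2985 + 5 = 11945

11945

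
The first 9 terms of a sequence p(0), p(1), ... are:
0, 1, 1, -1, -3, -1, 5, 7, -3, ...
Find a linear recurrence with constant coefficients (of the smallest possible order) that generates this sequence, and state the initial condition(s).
Look for the lowest-order linear relation among consecutive terms.
Observation: p(n) - 1·p(n-1) - (-2)·p(n-2) = 0 holds for the shown terms, and no order-1 relation p(n) = α·p(n-1) + β fits.
Check at n=3: 1·1 + (-2)·1 = -1. ✓

p(n) = p(n-1) - 2p(n-2), p(0) = 0, p(1) = 1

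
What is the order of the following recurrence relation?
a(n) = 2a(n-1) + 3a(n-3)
The order is the largest lag k for which a(n-k) appears. Here the deepest term is a(n-3), so the order is 3.

Order 3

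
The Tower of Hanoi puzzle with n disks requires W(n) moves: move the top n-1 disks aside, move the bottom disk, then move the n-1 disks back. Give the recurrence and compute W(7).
Moving n disks = move the top n-1 disks aside (W(n-1) moves) + move the largest disk (1 move) + move the n-1 disks back on top (W(n-1) moves), so W(n) = 2W(n-1) + 1, with W(1) = 1 (a single disk takes one move).
First terms: 1, 3, 7, 15, 31, 63, … — each is one less than a power of 2. Indeed W(n) + 1 = 2(W(n-1) + 1) with W(1) + 1 = 2, so W(n) + 1 = 2ⁿ and W(n) = 2ⁿ - 1.
Hence W(7) = 2^7 - 1 = 128 - 1 = 127.

W(n) = 2W(n-1) + 1, W(1) = 1; W(7) = 127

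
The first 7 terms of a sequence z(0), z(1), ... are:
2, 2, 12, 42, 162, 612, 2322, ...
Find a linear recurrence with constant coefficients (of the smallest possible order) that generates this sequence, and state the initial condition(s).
Look for the lowest-order linear relation among consecutive terms.
Observation: z(n) - 3·z(n-1) - (3)·z(n-2) = 0 holds for the shown terms, and no order-1 relation z(n) = α·z(n-1) + β fits.
Check at n=3: 3·12 + (3)·2 = 42. ✓

z(n) = 3z(n-1) + 3z(n-2), z(0) = 2, z(1) = 2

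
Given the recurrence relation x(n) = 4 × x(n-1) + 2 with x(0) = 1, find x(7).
Computing step by step:
x(0) = 1
x(1) = 4 × 1 + 2 = 6
x(2) = 4 × 6 + 2 = 26
x(3) = 4 × 26 + 2 = 106
x(4) = 4 × 106 + 2 = 426
x(5) = 4 × 426 + 2 = 1706
x(6) = 4 × 1706 + 2 = 6826
x(7) = 4 × 6826 + 2 = 27306

27306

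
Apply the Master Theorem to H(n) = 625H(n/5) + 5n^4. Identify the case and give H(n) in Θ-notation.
Master Theorem template: H(n) = a·H(n/b) + f(n).
Here: a=625, b=5, f(n)=5n^4
Compute log_b(a) = log_5(625) = 4.
f(n) = 5n^4 = Θ(n^4). Case 2: H(n) = Θ(n^4 log n).

Case 2: H(n) = Θ(n^4 log n)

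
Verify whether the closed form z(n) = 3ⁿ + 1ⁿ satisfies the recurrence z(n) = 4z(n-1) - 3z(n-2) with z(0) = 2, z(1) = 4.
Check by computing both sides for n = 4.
From the recurrence with z(0) = 2, z(1) = 4:
  z(0) = 2, z(1) = 4, z(2) = 10, z(3) = 28, z(4) = 82
  so the recurrence gives z(4) = 82.
From the proposed closed form z(n) = 3ⁿ + 1ⁿ:
  z(4) = 82.
Both sides give 82 at n = 4, and the initial condition(s) match, so the closed form is consistent.

Yes, the closed form is correct.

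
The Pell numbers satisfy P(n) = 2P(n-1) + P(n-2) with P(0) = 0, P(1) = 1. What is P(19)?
Computing the sequence terms:
0, 1, 2, 5, 12, 29, 70, 169, 408, 985, 2378, 5741, 13860, 33461, 80782, 195025, 470832, 1136689, 2744210, 6625109

6625109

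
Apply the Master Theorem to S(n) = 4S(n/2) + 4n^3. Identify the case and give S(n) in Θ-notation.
Master Theorem template: S(n) = a·S(n/b) + f(n).
Here: a=4, b=2, f(n)=4n^3
Compute log_b(a) = log_2(4) = 2.
f(n) = 4n^3 = Ω(n^(2+ε)) with ε = 1, and the regularity condition holds (a·f(n/b) = (a/b^3)·f(n) with a/b^3 = 2^-1 < 1). Case 3: S(n) = Θ(f(n)) = Θ(n^3).

Case 3: S(n) = Θ(n^3)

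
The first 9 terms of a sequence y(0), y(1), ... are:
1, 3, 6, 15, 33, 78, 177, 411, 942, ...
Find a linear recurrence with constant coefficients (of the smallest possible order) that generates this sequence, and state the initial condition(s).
Look for the lowest-order linear relation among consecutive terms.
Observation: y(n) - 1·y(n-1) - (3)·y(n-2) = 0 holds for the shown terms, and no order-1 relation y(n) = α·y(n-1) + β fits.
Check at n=3: 1·6 + (3)·3 = 15. ✓

y(n) = y(n-1) + 3y(n-2), y(0) = 1, y(1) = 3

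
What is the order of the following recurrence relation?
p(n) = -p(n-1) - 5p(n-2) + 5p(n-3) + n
The order is the largest lag k for which p(n-k) appears. Here the deepest term is p(n-3) (the n term is non-homogeneous and does not affect the order), so the order is 3.

Order 3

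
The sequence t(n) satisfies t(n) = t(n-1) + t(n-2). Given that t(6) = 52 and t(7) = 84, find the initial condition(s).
Work backwards using t(k) = t(k+2) - t(k+1):
t(5) = t(7) - t(6) = 84 - 52 = 32
t(4) = t(6) - t(5) = 52 - 32 = 20
t(3) = t(5) - t(4) = 32 - 20 = 12
t(2) = t(4) - t(3) = 20 - 12 = 8
t(1) = t(3) - t(2) = 12 - 8 = 4
t(0) = t(2) - t(1) = 8 - 4 = 4

t(0) = 4, t(1) = 4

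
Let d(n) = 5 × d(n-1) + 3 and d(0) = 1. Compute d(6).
Computing step by step:
d(0) = 1
d(1) = 5 × 1 + 3 = 8
d(2) = 5 × 8 + 3 = 43
d(3) = 5 × 43 + 3 = 218
d(4) = 5 × 218 + 3 = 1093
d(5) = 5 × 1093 + 3 = 5468
d(6) = 5 × 5468 + 3 = 27343

27343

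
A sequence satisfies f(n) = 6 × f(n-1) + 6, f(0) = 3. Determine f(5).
Computing step by step:
f(0) = 3
f(1) = 6 × 3 + 6 = 24
f(2) = 6 × 24 + 6 = 150
f(3) = 6 × 150 + 6 = 906
f(4) = 6 × 906 + 6 = 5442
f(5) = 6 × 5442 + 6 = 32658

32658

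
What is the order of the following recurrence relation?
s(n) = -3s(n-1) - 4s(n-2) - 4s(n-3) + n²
The order is the largest lag k for which s(n-k) appears. Here the deepest term is s(n-3) (the n² term is non-homogeneous and does not affect the order), so the order is 3.

Order 3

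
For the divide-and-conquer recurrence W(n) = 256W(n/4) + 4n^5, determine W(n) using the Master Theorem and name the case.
Master Theorem template: W(n) = a·W(n/b) + f(n).
Here: a=256, b=4, f(n)=4n^5
Compute log_b(a) = log_4(256) = 4.
f(n) = 4n^5 = Ω(n^(4+ε)) with ε = 1, and the regularity condition holds (a·f(n/b) = (a/b^5)·f(n) with a/b^5 = 4^-1 < 1). Case 3: W(n) = Θ(f(n)) = Θ(n^5).

Case 3: W(n) = Θ(n^5)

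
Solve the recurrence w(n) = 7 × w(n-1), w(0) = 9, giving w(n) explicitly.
Recurrence: w(n) = 7 × w(n-1), initial: w(0) = 9.
Each term is 7 times the previous, so this is geometric with ratio 7. After n steps: w(n) = w(0)·7ⁿ = 9·7ⁿ.

w(n) = 9·7ⁿ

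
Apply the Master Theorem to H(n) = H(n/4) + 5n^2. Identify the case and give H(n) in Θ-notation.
Master Theorem template: H(n) = a·H(n/b) + f(n).
Here: a=1, b=4, f(n)=5n^2
Compute log_b(a) = log_4(1) = 0.
f(n) = 5n^2 = Ω(n^(0+ε)) with ε = 2, and the regularity condition holds (a·f(n/b) = (a/b^2)·f(n) with a/b^2 = 4^-2 < 1). Case 3: H(n) = Θ(f(n)) = Θ(n^2).

Case 3: H(n) = Θ(n^2)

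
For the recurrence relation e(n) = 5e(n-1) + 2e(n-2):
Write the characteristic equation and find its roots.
Substitute e(n) = rⁿ and divide through by rⁿ⁻²: r² - 5r - 2 = 0
Discriminant: 5² + 4·2 = 33, not a perfect square, so by the quadratic formula r = (5 ± √33)/2.
General solution: e(n) = A·r₁ⁿ + B·r₂ⁿ where r₁,r₂ = (5 ± √33)/2

Characteristic: r² - 5r - 2 = 0, Roots: r = (5 ± √33)/2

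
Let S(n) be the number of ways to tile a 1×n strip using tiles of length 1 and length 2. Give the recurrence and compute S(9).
Condition on the last tile: it has length 1 (leaving a 1×(n-1) strip) or length 2 (leaving a 1×(n-2) strip), so S(n) = S(n-1) + S(n-2) (order-2 linear recurrence).
For 0 ≤ i < 2 only unit tiles fit, so S(i) = 1.
Iterating the recurrence: S(2) = 2, S(3) = 3, S(4) = 5, S(5) = 8, S(6) = 13, S(7) = 21, S(8) = 34, S(9) = 55.

S(n) = S(n-1) + S(n-2), with S(i) = 1 for 0 ≤ i < 2; S(9) = 55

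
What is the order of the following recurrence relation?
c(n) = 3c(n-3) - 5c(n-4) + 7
The order is the largest lag k for which c(n-k) appears. Here the deepest term is c(n-4) (the 7 term is non-homogeneous and does not affect the order), so the order is 4.

Order 4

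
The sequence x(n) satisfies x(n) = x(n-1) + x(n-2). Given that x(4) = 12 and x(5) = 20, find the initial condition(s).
Work backwards using x(k) = x(k+2) - x(k+1):
x(3) = x(5) - x(4) = 20 - 12 = 8
x(2) = x(4) - x(3) = 12 - 8 = 4
x(1) = x(3) - x(2) = 8 - 4 = 4
x(0) = x(2) - x(1) = 4 - 4 = 0

x(0) = 0, x(1) = 4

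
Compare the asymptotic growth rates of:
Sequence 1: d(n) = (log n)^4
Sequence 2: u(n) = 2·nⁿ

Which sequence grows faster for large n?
Comparing growth rates:
Growth-rate hierarchy: log n ≺ any polynomial ≺ any exponential cⁿ (c>1) ≺ n! ≺ nⁿ.
super-exponential nⁿ dominates polylogarithmic (log n)^4 asymptotically.

u(n) grows faster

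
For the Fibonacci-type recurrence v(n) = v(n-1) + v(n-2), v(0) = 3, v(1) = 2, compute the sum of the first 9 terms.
Computing the sequence terms: 3, 2, 5, 7, 12, 19, 31, 50, 81
Adding these values together:

210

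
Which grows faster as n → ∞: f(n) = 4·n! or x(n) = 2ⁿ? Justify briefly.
Comparing growth rates:
Growth-rate hierarchy: log n ≺ any polynomial ≺ any exponential cⁿ (c>1) ≺ n! ≺ nⁿ.
factorial dominates exponential base 2 asymptotically.

f(n) grows faster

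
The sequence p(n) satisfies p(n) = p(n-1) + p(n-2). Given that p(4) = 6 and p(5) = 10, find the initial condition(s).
Work backwards using p(k) = p(k+2) - p(k+1):
p(3) = p(5) - p(4) = 10 - 6 = 4
p(2) = p(4) - p(3) = 6 - 4 = 2
p(1) = p(3) - p(2) = 4 - 2 = 2
p(0) = p(2) - p(1) = 2 - 2 = 0

p(0) = 0, p(1) = 2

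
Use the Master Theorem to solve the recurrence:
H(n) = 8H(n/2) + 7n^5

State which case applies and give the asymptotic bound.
Master Theorem template: H(n) = a·H(n/b) + f(n).
Here: a=8, b=2, f(n)=7n^5
Compute log_b(a) = log_2(8) = 3.
f(n) = 7n^5 = Ω(n^(3+ε)) with ε = 2, and the regularity condition holds (a·f(n/b) = (a/b^5)·f(n) with a/b^5 = 2^-2 < 1). Case 3: H(n) = Θ(f(n)) = Θ(n^5).

Case 3: H(n) = Θ(n^5)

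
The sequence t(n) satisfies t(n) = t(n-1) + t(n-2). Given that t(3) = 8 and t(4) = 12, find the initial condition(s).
Work backwards using t(k) = t(k+2) - t(k+1):
t(2) = t(4) - t(3) = 12 - 8 = 4
t(1) = t(3) - t(2) = 8 - 4 = 4
t(0) = t(2) - t(1) = 4 - 4 = 0

t(0) = 0, t(1) = 4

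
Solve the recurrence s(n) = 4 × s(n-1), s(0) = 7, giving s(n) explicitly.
Recurrence: s(n) = 4 × s(n-1), initial: s(0) = 7.
Each term is 4 times the previous, so this is geometric with ratio 4. After n steps: s(n) = s(0)·4ⁿ = 7·4ⁿ.

s(n) = 7·4ⁿ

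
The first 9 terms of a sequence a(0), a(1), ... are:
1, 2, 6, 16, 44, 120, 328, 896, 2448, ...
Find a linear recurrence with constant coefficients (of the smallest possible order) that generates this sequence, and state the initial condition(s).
Look for the lowest-order linear relation among consecutive terms.
Observation: a(n) - 2·a(n-1) - (2)·a(n-2) = 0 holds for the shown terms, and no order-1 relation a(n) = α·a(n-1) + β fits.
Check at n=3: 2·6 + (2)·2 = 16. ✓

a(n) = 2a(n-1) + 2a(n-2), a(0) = 1, a(1) = 2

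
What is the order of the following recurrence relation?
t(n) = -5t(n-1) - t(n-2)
The order is the largest lag k for which t(n-k) appears. Here the deepest term is t(n-2), so the order is 2.

Order 2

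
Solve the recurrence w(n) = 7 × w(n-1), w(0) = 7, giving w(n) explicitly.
Recurrence: w(n) = 7 × w(n-1), initial: w(0) = 7.
Each term is 7 times the previous, so this is geometric with ratio 7. After n steps: w(n) = w(0)·7ⁿ = 7·7ⁿ.

w(n) = 7·7ⁿ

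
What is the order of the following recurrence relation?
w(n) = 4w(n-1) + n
The order is the largest lag k for which w(n-k) appears. Here the deepest term is w(n-1) (the n term is non-homogeneous and does not affect the order), so the order is 1.

Order 1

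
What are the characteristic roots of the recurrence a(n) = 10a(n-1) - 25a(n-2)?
Substitute a(n) = rⁿ and divide through by rⁿ⁻²: r² - 10r + 25 = 0
Factor: (r - 5)² = 0, so r = 5 (double root).
General solution: a(n) = (A + Bn)·5ⁿ

Characteristic: r² - 10r + 25 = 0, Roots: r = 5 (double root)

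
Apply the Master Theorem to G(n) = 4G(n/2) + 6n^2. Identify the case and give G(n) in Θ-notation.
Master Theorem template: G(n) = a·G(n/b) + f(n).
Here: a=4, b=2, f(n)=6n^2
Compute log_b(a) = log_2(4) = 2.
f(n) = 6n^2 = Θ(n^2). Case 2: G(n) = Θ(n^2 log n).

Case 2: G(n) = Θ(n^2 log n)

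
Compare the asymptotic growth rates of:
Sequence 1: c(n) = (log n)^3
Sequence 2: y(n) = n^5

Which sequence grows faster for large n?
Comparing growth rates:
Growth-rate hierarchy: log n ≺ any polynomial ≺ any exponential cⁿ (c>1) ≺ n! ≺ nⁿ.
polynomial degree 5 dominates polylogarithmic (log n)^3 asymptotically.

y(n) grows faster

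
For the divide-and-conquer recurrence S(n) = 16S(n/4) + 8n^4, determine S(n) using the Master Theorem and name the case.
Master Theorem template: S(n) = a·S(n/b) + f(n).
Here: a=16, b=4, f(n)=8n^4
Compute log_b(a) = log_4(16) = 2.
f(n) = 8n^4 = Ω(n^(2+ε)) with ε = 2, and the regularity condition holds (a·f(n/b) = (a/b^4)·f(n) with a/b^4 = 4^-2 < 1). Case 3: S(n) = Θ(f(n)) = Θ(n^4).

Case 3: S(n) = Θ(n^4)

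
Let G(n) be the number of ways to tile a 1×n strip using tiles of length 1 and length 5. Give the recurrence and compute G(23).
Condition on the last tile: it has length 1 (leaving a 1×(n-1) strip) or length 5 (leaving a 1×(n-5) strip), so G(n) = G(n-1) + G(n-5) (order-5 linear recurrence).
For 0 ≤ i < 5 only unit tiles fit, so G(i) = 1.
Iterating the recurrence: G(5) = 2, G(6) = 3, G(7) = 4, G(8) = 5, G(9) = 6, G(10) = 8, G(11) = 11, G(12) = 15, G(13) = 20, G(14) = 26, G(15) = 34, G(16) = 45, G(17) = 60, G(18) = 80, G(19) = 106, G(20) = 140, G(21) = 185, G(22) = 245, G(23) = 325.

G(n) = G(n-1) + G(n-5), with G(i) = 1 for 0 ≤ i < 5; G(23) = 325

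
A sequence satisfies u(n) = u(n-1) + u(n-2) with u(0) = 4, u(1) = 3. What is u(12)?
Computing the sequence terms:
4, 3, 7, 10, 17, 27, 44, 71, 115, 186, 301, 487, 788

788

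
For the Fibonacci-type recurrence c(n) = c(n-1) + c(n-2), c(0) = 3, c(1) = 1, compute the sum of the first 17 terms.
Computing the sequence terms: 3, 1, 4, 5, 9, 14, 23, 37, 60, 97, 157, 254, 411, 665, 1076, 1741, 2817
Adding these values together:

7374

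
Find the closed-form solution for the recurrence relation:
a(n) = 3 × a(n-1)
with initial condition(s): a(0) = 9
Recurrence: a(n) = 3 × a(n-1), initial: a(0) = 9.
Each term is 3 times the previous, so this is geometric with ratio 3. After n steps: a(n) = a(0)·3ⁿ = 9·3ⁿ.

a(n) = 9·3ⁿ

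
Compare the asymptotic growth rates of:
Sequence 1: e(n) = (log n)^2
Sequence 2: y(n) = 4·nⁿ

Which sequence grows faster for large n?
Comparing growth rates:
Growth-rate hierarchy: log n ≺ any polynomial ≺ any exponential cⁿ (c>1) ≺ n! ≺ nⁿ.
super-exponential nⁿ dominates polylogarithmic (log n)^2 asymptotically.

y(n) grows faster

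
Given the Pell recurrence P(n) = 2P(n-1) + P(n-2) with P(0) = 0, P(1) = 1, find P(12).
Computing the sequence terms:
0, 1, 2, 5, 12, 29, 70, 169, 408, 985, 2378, 5741, 13860

13860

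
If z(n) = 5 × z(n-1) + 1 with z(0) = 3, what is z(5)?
Computing step by step:
z(0) = 3
z(1) = 5 × 3 + 1 = 16
z(2) = 5 × 16 + 1 = 81
z(3) = 5 × 81 + 1 = 406
z(4) = 5 × 406 + 1 = 2031
z(5) = 5 × 2031 + 1 = 10156

10156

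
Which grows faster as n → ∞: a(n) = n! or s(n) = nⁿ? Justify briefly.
Comparing growth rates:
Growth-rate hierarchy: log n ≺ any polynomial ≺ any exponential cⁿ (c>1) ≺ n! ≺ nⁿ.
super-exponential nⁿ dominates factorial asymptotically.

s(n) grows faster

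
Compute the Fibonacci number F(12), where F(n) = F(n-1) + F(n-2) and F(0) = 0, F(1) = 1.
Computing the sequence terms:
0, 1, 1, 2, 3, 5, 8, 13, 21, 34, 55, 89, 144

144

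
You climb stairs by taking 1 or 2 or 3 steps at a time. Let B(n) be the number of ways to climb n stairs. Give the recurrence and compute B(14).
Condition on the size of the last step (1 to 3): before it there were n-1, …, n-3 stairs climbed, and these cases are disjoint, so B(n) = B(n-1) + B(n-2) + B(n-3) (order-3 linear recurrence).
Initial conditions by direct count (compositions of i into parts ≤ 3): B(1) = 1; B(2) = 2; B(3) = 4.
Iterating the recurrence: B(4) = 7, B(5) = 13, B(6) = 24, B(7) = 44, B(8) = 81, B(9) = 149, B(10) = 274, B(11) = 504, B(12) = 927, B(13) = 1705, B(14) = 3136.

B(n) = B(n-1) + B(n-2) + B(n-3), B(1) = 1, B(2) = 2, B(3) = 4; B(14) = 3136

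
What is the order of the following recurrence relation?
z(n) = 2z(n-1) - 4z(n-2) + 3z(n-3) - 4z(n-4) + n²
The order is the largest lag k for which z(n-k) appears. Here the deepest term is z(n-4) (the n² term is non-homogeneous and does not affect the order), so the order is 4.

Order 4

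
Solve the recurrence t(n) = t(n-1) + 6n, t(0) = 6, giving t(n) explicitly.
Recurrence: t(n) = t(n-1) + 6n, initial: t(0) = 6.
Telescoping: t(n) = t(0) + 6·Σᵢ₌₁ⁿ i = 6 + 6·n(n+1)/2.

t(n) = 6·n(n+1)/2 + 6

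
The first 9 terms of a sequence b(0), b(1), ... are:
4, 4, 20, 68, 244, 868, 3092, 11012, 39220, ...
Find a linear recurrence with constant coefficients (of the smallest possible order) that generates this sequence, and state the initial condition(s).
Look for the lowest-order linear relation among consecutive terms.
Observation: b(n) - 3·b(n-1) - (2)·b(n-2) = 0 holds for the shown terms, and no order-1 relation b(n) = α·b(n-1) + β fits.
Check at n=3: 3·20 + (2)·4 = 68. ✓

b(n) = 3b(n-1) + 2b(n-2), b(0) = 4, b(1) = 4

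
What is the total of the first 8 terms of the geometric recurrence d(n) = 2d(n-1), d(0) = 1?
Computing the sequence terms: 1, 2, 4, 8, 16, 32, 64, 128
Adding these values together:

255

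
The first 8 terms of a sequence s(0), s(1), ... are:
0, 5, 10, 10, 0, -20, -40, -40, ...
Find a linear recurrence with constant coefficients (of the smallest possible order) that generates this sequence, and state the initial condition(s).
Look for the lowest-order linear relation among consecutive terms.
Observation: s(n) - 2·s(n-1) - (-2)·s(n-2) = 0 holds for the shown terms, and no order-1 relation s(n) = α·s(n-1) + β fits.
Check at n=3: 2·10 + (-2)·5 = 10. ✓

s(n) = 2s(n-1) - 2s(n-2), s(0) = 0, s(1) = 5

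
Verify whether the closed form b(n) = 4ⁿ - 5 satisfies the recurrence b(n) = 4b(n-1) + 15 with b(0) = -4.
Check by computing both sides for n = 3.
From the recurrence with b(0) = -4:
  b(0) = -4, b(1) = -1, b(2) = 11, b(3) = 59
  so the recurrence gives b(3) = 59.
From the proposed closed form b(n) = 4ⁿ - 5:
  b(3) = 59.
Both sides give 59 at n = 3, and the initial condition(s) match, so the closed form is consistent.

Yes, the closed form is correct.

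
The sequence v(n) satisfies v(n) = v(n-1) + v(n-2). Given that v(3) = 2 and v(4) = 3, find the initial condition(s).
Work backwards using v(k) = v(k+2) - v(k+1):
v(2) = v(4) - v(3) = 3 - 2 = 1
v(1) = v(3) - v(2) = 2 - 1 = 1
v(0) = v(2) - v(1) = 1 - 1 = 0

v(0) = 0, v(1) = 1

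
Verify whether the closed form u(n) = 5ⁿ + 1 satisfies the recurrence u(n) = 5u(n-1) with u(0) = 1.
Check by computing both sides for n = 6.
From the recurrence with u(0) = 1:
  u(0) = 1, u(1) = 5, u(2) = 25, u(3) = 125, u(4) = 625, u(5) = 3125, u(6) = 15625
  so the recurrence gives u(6) = 15625.
From the proposed closed form u(n) = 5ⁿ + 1:
  u(6) = 15626.
The recurrence gives 15625 but the closed form gives 15626, so the closed form does not satisfy the recurrence.

No, the closed form is incorrect.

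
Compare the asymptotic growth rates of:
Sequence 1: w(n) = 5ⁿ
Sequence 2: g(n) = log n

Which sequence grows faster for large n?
Comparing growth rates:
Growth-rate hierarchy: log n ≺ any polynomial ≺ any exponential cⁿ (c>1) ≺ n! ≺ nⁿ.
exponential base 5 dominates logarithmic asymptotically.

w(n) grows faster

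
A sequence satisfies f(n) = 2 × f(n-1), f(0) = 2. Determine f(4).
Computing step by step:
f(0) = 2
f(1) = 2 × 2 = 4
f(2) = 2 × 4 = 8
f(3) = 2 × 8 = 16
f(4) = 2 × 16 = 32

32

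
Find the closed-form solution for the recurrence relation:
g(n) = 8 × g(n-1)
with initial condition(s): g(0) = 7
Recurrence: g(n) = 8 × g(n-1), initial: g(0) = 7.
Each term is 8 times the previous, so this is geometric with ratio 8. After n steps: g(n) = g(0)·8ⁿ = 7·8ⁿ.

g(n) = 7·8ⁿ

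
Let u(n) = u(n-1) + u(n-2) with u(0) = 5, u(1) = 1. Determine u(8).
Computing the sequence terms:
5, 1, 6, 7, 13, 20, 33, 53, 86

86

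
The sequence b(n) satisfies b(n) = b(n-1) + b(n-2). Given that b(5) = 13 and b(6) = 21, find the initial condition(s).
Work backwards using b(k) = b(k+2) - b(k+1):
b(4) = b(6) - b(5) = 21 - 13 = 8
b(3) = b(5) - b(4) = 13 - 8 = 5
b(2) = b(4) - b(3) = 8 - 5 = 3
b(1) = b(3) - b(2) = 5 - 3 = 2
b(0) = b(2) - b(1) = 3 - 2 = 1

b(0) = 1, b(1) = 2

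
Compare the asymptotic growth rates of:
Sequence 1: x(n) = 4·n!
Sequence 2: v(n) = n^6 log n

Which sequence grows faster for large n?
Comparing growth rates:
Growth-rate hierarchy: log n ≺ any polynomial ≺ any exponential cⁿ (c>1) ≺ n! ≺ nⁿ.
factorial dominates polynomial degree 6 (with log factor) asymptotically.

x(n) grows faster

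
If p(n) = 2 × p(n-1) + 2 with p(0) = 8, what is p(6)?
Computing step by step:
p(0) = 8
p(1) = 2 × 8 + 2 = 18
p(2) = 2 × 18 + 2 = 38
p(3) = 2 × 38 + 2 = 78
p(4) = 2 × 78 + 2 = 158
p(5) = 2 × 158 + 2 = 318
p(6) = 2 × 318 + 2 = 638

638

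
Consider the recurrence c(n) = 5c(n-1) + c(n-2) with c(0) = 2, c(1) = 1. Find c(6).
Computing the sequence terms:
2, 1, 7, 36, 187, 971, 5042

5042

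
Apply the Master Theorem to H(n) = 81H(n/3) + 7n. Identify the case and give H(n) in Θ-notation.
Master Theorem template: H(n) = a·H(n/b) + f(n).
Here: a=81, b=3, f(n)=7n
Compute log_b(a) = log_3(81) = 4.
f(n) = 7n = O(n^(4-ε)) with ε = 3. Case 1: H(n) = Θ(n^log_b(a)) = Θ(n^4).

Case 1: H(n) = Θ(n^4)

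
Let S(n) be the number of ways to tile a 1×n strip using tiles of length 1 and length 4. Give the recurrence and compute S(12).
Condition on the last tile: it has length 1 (leaving a 1×(n-1) strip) or length 4 (leaving a 1×(n-4) strip), so S(n) = S(n-1) + S(n-4) (order-4 linear recurrence).
For 0 ≤ i < 4 only unit tiles fit, so S(i) = 1.
Iterating the recurrence: S(4) = 2, S(5) = 3, S(6) = 4, S(7) = 5, S(8) = 7, S(9) = 10, S(10) = 14, S(11) = 19, S(12) = 26.

S(n) = S(n-1) + S(n-4), with S(i) = 1 for 0 ≤ i < 4; S(12) = 26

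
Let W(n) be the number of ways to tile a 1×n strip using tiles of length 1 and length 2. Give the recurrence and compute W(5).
Condition on the last tile: it has length 1 (leaving a 1×(n-1) strip) or length 2 (leaving a 1×(n-2) strip), so W(n) = W(n-1) + W(n-2) (order-2 linear recurrence).
For 0 ≤ i < 2 only unit tiles fit, so W(i) = 1.
Iterating the recurrence: W(2) = 2, W(3) = 3, W(4) = 5, W(5) = 8.

W(n) = W(n-1) + W(n-2), with W(i) = 1 for 0 ≤ i < 2; W(5) = 8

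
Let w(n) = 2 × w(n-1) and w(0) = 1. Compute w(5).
Computing step by step:
w(0) = 1
w(1) = 2 × 1 = 2
w(2) = 2 × 2 = 4
w(3) = 2 × 4 = 8
w(4) = 2 × 8 = 16
w(5) = 2 × 16 = 32

32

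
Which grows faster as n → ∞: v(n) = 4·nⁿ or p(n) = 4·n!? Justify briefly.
Comparing growth rates:
Growth-rate hierarchy: log n ≺ any polynomial ≺ any exponential cⁿ (c>1) ≺ n! ≺ nⁿ.
super-exponential nⁿ dominates factorial asymptotically.

v(n) grows faster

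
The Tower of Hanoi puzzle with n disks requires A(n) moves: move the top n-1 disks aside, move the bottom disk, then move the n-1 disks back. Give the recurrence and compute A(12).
Moving n disks = move the top n-1 disks aside (A(n-1) moves) + move the largest disk (1 move) + move the n-1 disks back on top (A(n-1) moves), so A(n) = 2A(n-1) + 1, with A(1) = 1 (a single disk takes one move).
First terms: 1, 3, 7, 15, 31, 63, … — each is one less than a power of 2. Indeed A(n) + 1 = 2(A(n-1) + 1) with A(1) + 1 = 2, so A(n) + 1 = 2ⁿ and A(n) = 2ⁿ - 1.
Hence A(12) = 2^12 - 1 = 4096 - 1 = 4095.

A(n) = 2A(n-1) + 1, A(1) = 1; A(12) = 4095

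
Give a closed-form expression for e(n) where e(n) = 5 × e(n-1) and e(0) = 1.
Recurrence: e(n) = 5 × e(n-1), initial: e(0) = 1.
Each term is 5 times the previous, so this is geometric with ratio 5. After n steps: e(n) = e(0)·5ⁿ = 5ⁿ.

e(n) = 5ⁿ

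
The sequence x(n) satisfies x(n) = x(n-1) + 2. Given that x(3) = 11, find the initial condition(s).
x(3) = x(0) + 3·2, so x(0) = 11 - 6 = 5.

x(0) = 5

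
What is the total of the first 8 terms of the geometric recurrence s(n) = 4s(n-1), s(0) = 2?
Computing the sequence terms: 2, 8, 32, 128, 512, 2048, 8192, 32768
Adding these values together:

43690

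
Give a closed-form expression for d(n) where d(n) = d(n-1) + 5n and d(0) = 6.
Recurrence: d(n) = d(n-1) + 5n, initial: d(0) = 6.
Telescoping: d(n) = d(0) + 5·Σᵢ₌₁ⁿ i = 6 + 5·n(n+1)/2.

d(n) = 5·n(n+1)/2 + 6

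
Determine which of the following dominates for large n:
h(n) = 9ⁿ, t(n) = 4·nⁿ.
Comparing growth rates:
Growth-rate hierarchy: log n ≺ any polynomial ≺ any exponential cⁿ (c>1) ≺ n! ≺ nⁿ.
super-exponential nⁿ dominates exponential base 9 asymptotically.

t(n) grows faster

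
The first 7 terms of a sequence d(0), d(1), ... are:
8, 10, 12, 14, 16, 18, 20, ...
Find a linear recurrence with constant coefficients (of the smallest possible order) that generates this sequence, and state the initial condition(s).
Look for the lowest-order linear relation among consecutive terms.
Observation: consecutive differences are constant (= 2).
Check at n=2: 1·10 + 2 = 12. ✓

d(n) = d(n-1) + 2, d(0) = 8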